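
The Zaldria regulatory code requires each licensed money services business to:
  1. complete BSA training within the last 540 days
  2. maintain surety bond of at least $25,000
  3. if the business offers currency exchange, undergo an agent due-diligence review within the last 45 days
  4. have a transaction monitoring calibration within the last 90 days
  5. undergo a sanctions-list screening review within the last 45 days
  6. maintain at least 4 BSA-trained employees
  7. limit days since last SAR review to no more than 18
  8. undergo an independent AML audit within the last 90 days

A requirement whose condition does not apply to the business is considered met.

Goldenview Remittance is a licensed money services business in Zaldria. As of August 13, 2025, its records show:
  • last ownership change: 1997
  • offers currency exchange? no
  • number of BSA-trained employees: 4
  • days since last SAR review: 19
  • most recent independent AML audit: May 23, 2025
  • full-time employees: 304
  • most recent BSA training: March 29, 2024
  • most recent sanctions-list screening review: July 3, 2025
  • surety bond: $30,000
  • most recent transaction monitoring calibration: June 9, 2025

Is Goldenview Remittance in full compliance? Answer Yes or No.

No

1. BSA training 502 days ago vs limit 540 → met
2. surety bond $30,000 ≥ $25,000 → met
3. condition 'offers currency exchange' does not hold → requirement n/a → met
4. transaction monitoring calibration 65 days ago vs limit 90 → met
5. sanctions-list screening review 41 days ago vs limit 45 → met
6. BSA-trained employees 4 ≥ 4 → met
7. days since last SAR review 19 > 18 → not met
8. independent AML audit 82 days ago vs limit 90 → met
Not met: 7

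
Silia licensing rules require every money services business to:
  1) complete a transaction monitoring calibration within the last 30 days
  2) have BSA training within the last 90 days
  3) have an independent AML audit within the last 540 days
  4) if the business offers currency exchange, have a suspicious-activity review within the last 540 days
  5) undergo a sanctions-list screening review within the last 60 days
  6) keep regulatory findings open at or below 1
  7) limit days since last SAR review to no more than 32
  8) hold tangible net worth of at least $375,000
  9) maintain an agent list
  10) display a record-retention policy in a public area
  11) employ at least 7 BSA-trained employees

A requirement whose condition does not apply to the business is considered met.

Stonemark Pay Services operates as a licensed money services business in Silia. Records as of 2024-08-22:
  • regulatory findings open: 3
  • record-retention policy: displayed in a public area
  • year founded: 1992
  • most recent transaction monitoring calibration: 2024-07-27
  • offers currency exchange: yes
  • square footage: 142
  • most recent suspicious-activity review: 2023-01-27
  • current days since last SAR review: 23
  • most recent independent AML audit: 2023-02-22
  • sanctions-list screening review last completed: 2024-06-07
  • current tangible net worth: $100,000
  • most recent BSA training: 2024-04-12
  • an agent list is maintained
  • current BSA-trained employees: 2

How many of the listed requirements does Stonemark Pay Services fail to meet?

7

1. transaction monitoring calibration 26 days ago vs limit 30 → met
2. BSA training 132 days ago vs limit 90 → not met
3. independent AML audit 547 days ago vs limit 540 → not met
4. condition 'offers currency exchange' holds; suspicious-activity review 573 days ago vs limit 540 → not met
5. sanctions-list screening review 76 days ago vs limit 60 → not met
6. regulatory findings open 3 > 1 → not met
7. days since last SAR review 23 ≤ 32 → met
8. tangible net worth $100,000 < $375,000 → not met
9. agent list present → met
10. record-retention policy present → met
11. BSA-trained employees 2 < 7 → not met
Not met: 7 of 11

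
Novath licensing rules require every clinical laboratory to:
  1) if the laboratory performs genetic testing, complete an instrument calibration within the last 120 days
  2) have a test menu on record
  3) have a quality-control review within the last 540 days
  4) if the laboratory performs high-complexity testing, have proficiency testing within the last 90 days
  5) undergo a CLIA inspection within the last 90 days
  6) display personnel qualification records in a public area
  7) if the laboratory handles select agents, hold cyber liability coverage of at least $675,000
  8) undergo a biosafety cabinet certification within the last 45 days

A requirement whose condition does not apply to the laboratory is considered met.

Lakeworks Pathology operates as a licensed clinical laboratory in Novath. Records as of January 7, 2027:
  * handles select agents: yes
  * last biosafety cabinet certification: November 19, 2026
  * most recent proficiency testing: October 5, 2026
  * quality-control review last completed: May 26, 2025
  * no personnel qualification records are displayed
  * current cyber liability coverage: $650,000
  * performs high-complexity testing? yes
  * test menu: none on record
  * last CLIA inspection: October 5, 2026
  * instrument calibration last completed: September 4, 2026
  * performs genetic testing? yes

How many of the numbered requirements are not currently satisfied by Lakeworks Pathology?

8

1. condition 'performs genetic testing' holds; instrument calibration 125 days ago vs limit 120 → not met
2. test menu absent → not met
3. quality-control review 591 days ago vs limit 540 → not met
4. condition 'performs high-complexity testing' holds; proficiency testing 94 days ago vs limit 90 → not met
5. CLIA inspection 94 days ago vs limit 90 → not met
6. personnel qualification records absent → not met
7. condition 'handles select agents' holds; cyber liability coverage $650,000 < $675,000 → not met
8. biosafety cabinet certification 49 days ago vs limit 45 → not met
Not met: 8 of 8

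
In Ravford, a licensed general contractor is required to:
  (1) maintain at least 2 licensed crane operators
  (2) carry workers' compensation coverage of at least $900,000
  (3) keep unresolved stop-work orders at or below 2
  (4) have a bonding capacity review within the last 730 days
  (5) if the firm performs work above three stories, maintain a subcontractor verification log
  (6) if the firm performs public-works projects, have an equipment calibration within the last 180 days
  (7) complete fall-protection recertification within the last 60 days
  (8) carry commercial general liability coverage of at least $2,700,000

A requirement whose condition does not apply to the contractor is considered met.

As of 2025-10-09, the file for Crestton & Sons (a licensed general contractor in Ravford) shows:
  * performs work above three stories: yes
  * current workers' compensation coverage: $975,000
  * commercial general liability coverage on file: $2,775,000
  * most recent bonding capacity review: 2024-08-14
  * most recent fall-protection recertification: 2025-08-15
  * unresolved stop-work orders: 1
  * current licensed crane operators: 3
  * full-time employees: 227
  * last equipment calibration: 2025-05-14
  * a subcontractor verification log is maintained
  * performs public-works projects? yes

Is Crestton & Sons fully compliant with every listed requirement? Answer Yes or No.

Yes

1. licensed crane operators 3 ≥ 2 → met
2. workers' compensation coverage $975,000 ≥ $900,000 → met
3. unresolved stop-work orders 1 ≤ 2 → met
4. bonding capacity review 421 days ago vs limit 730 → met
5. condition 'performs work above three stories' holds; subcontractor verification log present → met
6. condition 'performs public-works projects' holds; equipment calibration 148 days ago vs limit 180 → met
7. fall-protection recertification 55 days ago vs limit 60 → met
8. commercial general liability coverage $2,775,000 ≥ $2,700,000 → met
All met.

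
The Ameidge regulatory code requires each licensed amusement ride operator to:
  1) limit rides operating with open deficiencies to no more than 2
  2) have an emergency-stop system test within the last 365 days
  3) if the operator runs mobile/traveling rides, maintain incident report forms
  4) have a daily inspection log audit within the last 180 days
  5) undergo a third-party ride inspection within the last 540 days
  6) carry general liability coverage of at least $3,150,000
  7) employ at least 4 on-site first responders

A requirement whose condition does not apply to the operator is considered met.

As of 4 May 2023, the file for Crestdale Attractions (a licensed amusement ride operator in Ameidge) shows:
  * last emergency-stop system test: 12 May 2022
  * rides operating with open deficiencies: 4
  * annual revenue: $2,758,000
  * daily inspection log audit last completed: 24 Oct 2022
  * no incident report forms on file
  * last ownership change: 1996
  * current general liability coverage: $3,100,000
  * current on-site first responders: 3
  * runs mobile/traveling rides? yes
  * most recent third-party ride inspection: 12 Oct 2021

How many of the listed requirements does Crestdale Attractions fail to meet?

1. rides operating with open deficiencies 4 > 2 → not met
2. emergency-stop system test 357 days ago vs limit 365 → met
3. condition 'runs mobile/traveling rides' holds; incident report forms absent → not met
4. daily inspection log audit 192 days ago vs limit 180 → not met
5. third-party ride inspection 569 days ago vs limit 540 → not met
6. general liability coverage $3,100,000 < $3,150,000 → not met
7. on-site first responders 3 < 4 → not met
Not met: 6 of 7

6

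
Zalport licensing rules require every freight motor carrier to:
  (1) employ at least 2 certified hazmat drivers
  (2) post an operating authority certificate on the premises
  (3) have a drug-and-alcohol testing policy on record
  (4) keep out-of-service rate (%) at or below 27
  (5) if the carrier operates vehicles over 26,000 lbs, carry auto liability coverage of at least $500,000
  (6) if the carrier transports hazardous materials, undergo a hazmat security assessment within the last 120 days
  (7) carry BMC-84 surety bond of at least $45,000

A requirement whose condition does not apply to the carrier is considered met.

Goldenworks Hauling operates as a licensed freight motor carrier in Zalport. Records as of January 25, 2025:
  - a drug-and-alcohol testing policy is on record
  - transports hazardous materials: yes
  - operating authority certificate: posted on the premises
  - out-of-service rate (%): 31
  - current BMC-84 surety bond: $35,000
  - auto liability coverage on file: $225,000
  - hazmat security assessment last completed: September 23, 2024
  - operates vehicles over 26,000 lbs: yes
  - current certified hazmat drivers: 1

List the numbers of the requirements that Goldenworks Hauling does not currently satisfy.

1. certified hazmat drivers 1 < 2 → not met
2. operating authority certificate present → met
3. drug-and-alcohol testing policy present → met
4. out-of-service rate (%) 31 > 27 → not met
5. condition 'operates vehicles over 26,000 lbs' holds; auto liability coverage $225,000 < $500,000 → not met
6. condition 'transports hazardous materials' holds; hazmat security assessment 124 days ago vs limit 120 → not met
7. BMC-84 surety bond $35,000 < $45,000 → not met
Not met: 1, 4, 5, 6, 7

1, 4, 5, 6, 7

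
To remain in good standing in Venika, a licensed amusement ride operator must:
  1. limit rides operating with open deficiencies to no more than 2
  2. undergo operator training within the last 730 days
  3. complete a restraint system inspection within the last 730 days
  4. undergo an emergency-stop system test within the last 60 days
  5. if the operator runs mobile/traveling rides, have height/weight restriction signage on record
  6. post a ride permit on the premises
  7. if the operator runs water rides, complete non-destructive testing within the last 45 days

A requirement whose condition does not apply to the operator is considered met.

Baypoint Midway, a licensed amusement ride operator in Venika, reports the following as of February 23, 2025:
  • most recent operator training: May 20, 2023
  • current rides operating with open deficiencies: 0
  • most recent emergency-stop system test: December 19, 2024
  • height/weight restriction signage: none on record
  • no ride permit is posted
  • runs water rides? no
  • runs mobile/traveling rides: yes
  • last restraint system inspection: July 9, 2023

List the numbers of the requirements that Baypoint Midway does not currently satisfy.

4, 5, 6

1. rides operating with open deficiencies 0 ≤ 2 → met
2. operator training 645 days ago vs limit 730 → met
3. restraint system inspection 595 days ago vs limit 730 → met
4. emergency-stop system test 66 days ago vs limit 60 → not met
5. condition 'runs mobile/traveling rides' holds; height/weight restriction signage absent → not met
6. ride permit absent → not met
7. condition 'runs water rides' does not hold → requirement n/a → met
Not met: 4, 5, 6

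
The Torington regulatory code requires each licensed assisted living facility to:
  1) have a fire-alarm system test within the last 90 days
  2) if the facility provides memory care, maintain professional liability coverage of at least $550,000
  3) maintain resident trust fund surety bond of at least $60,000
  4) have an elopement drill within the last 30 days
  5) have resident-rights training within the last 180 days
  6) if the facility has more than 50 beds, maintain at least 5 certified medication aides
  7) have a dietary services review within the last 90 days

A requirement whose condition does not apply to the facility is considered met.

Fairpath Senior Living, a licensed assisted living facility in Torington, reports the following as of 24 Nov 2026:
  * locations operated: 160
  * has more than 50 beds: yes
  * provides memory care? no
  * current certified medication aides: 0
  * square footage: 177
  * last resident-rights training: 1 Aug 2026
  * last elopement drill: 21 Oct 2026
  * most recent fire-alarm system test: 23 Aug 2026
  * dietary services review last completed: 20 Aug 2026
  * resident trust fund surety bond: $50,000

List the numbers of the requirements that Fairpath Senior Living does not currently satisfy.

1. fire-alarm system test 93 days ago vs limit 90 → not met
2. condition 'provides memory care' does not hold → requirement n/a → met
3. resident trust fund surety bond $50,000 < $60,000 → not met
4. elopement drill 34 days ago vs limit 30 → not met
5. resident-rights training 115 days ago vs limit 180 → met
6. condition 'has more than 50 beds' holds; certified medication aides 0 < 5 → not met
7. dietary services review 96 days ago vs limit 90 → not met
Not met: 1, 3, 4, 6, 7

1, 3, 4, 6, 7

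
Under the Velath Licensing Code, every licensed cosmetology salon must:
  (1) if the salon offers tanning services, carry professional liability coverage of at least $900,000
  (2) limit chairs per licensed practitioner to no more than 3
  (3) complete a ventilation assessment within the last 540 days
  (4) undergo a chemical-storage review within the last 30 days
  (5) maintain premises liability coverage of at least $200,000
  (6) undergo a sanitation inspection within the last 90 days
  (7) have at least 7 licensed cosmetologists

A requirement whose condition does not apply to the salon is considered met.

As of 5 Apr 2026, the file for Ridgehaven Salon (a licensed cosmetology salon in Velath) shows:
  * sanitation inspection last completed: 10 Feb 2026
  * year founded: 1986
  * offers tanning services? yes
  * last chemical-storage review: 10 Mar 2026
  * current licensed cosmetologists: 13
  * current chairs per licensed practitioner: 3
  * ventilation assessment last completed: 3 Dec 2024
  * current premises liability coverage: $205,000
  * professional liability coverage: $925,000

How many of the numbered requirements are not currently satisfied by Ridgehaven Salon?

0

1. condition 'offers tanning services' holds; professional liability coverage $925,000 ≥ $900,000 → met
2. chairs per licensed practitioner 3 ≤ 3 → met
3. ventilation assessment 488 days ago vs limit 540 → met
4. chemical-storage review 26 days ago vs limit 30 → met
5. premises liability coverage $205,000 ≥ $200,000 → met
6. sanitation inspection 54 days ago vs limit 90 → met
7. licensed cosmetologists 13 ≥ 7 → met
Not met: 0 of 7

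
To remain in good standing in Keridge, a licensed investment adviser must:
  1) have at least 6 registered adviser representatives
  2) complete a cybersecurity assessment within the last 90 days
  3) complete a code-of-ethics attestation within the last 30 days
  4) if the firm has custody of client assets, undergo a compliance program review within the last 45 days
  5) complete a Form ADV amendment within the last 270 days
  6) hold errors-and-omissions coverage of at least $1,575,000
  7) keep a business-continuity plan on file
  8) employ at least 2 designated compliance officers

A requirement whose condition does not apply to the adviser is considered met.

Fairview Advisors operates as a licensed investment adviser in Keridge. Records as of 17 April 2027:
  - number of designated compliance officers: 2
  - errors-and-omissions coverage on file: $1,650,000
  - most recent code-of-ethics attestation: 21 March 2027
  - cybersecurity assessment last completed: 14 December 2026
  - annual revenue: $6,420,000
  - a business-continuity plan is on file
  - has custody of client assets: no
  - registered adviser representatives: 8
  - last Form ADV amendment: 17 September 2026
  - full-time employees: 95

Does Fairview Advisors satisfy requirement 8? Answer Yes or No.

Yes

8. designated compliance officers 2 ≥ 2 → met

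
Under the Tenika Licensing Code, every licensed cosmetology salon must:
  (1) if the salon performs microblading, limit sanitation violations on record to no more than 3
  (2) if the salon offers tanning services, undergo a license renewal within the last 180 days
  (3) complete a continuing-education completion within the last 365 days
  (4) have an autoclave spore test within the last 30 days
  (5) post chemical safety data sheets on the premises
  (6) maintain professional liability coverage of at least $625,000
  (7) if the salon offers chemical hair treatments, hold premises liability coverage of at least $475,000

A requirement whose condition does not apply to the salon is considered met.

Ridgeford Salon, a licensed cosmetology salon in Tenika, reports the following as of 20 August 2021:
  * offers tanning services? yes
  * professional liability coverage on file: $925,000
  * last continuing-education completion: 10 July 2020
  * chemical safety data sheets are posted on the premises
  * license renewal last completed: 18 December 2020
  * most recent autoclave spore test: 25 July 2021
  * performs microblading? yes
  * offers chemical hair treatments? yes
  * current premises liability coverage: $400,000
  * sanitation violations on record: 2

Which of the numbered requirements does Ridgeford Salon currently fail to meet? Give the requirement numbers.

1. condition 'performs microblading' holds; sanitation violations on record 2 ≤ 3 → met
2. condition 'offers tanning services' holds; license renewal 245 days ago vs limit 180 → not met
3. continuing-education completion 406 days ago vs limit 365 → not met
4. autoclave spore test 26 days ago vs limit 30 → met
5. chemical safety data sheets present → met
6. professional liability coverage $925,000 ≥ $625,000 → met
7. condition 'offers chemical hair treatments' holds; premises liability coverage $400,000 < $475,000 → not met
Not met: 2, 3, 7

2, 3, 7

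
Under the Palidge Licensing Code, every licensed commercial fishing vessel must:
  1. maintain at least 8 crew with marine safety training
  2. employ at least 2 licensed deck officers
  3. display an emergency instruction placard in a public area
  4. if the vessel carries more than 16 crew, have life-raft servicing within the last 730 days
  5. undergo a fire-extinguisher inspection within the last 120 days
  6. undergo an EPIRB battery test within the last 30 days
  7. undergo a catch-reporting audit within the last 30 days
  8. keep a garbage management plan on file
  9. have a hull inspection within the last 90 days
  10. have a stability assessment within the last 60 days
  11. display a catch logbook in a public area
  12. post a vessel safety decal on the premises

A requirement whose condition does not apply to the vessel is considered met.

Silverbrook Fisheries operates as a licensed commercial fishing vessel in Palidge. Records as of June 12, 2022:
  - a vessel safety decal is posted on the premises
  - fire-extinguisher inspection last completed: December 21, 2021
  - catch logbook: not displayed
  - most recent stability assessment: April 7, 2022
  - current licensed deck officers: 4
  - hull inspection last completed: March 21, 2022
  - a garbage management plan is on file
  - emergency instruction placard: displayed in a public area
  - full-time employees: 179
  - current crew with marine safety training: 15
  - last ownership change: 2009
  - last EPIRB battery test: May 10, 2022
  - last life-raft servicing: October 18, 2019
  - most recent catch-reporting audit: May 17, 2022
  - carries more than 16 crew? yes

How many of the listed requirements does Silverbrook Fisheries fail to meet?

5

1. crew with marine safety training 15 ≥ 8 → met
2. licensed deck officers 4 ≥ 2 → met
3. emergency instruction placard present → met
4. condition 'carries more than 16 crew' holds; life-raft servicing 968 days ago vs limit 730 → not met
5. fire-extinguisher inspection 173 days ago vs limit 120 → not met
6. EPIRB battery test 33 days ago vs limit 30 → not met
7. catch-reporting audit 26 days ago vs limit 30 → met
8. garbage management plan present → met
9. hull inspection 83 days ago vs limit 90 → met
10. stability assessment 66 days ago vs limit 60 → not met
11. catch logbook absent → not met
12. vessel safety decal present → met
Not met: 5 of 12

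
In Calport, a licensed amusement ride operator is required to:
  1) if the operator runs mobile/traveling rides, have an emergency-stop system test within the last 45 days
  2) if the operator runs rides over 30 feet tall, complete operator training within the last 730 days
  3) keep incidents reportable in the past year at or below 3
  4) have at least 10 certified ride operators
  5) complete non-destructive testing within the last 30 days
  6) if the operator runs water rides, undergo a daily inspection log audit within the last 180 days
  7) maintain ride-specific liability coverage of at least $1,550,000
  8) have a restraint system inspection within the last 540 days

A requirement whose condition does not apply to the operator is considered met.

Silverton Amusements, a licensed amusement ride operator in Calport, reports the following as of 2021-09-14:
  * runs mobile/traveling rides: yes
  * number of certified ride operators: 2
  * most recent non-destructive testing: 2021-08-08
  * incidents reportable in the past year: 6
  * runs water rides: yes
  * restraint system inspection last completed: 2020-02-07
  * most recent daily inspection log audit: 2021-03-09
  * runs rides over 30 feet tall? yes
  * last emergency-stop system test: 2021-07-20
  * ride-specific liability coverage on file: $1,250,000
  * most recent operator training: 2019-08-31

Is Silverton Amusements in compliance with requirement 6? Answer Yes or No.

No

6. condition 'runs water rides' holds; daily inspection log audit 189 days ago vs limit 180 → not met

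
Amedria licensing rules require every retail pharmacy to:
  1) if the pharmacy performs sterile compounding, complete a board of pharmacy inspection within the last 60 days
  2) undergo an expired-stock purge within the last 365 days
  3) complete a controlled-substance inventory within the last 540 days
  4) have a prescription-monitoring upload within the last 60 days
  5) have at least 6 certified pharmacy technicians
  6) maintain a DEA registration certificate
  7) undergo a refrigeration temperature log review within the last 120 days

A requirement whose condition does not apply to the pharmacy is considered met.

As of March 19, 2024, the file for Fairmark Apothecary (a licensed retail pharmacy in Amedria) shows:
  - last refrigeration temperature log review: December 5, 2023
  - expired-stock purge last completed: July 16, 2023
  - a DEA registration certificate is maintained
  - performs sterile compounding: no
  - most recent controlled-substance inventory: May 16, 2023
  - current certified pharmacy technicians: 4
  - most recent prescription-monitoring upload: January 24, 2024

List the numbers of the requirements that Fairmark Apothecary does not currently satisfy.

5

1. condition 'performs sterile compounding' does not hold → requirement n/a → met
2. expired-stock purge 247 days ago vs limit 365 → met
3. controlled-substance inventory 308 days ago vs limit 540 → met
4. prescription-monitoring upload 55 days ago vs limit 60 → met
5. certified pharmacy technicians 4 < 6 → not met
6. DEA registration certificate present → met
7. refrigeration temperature log review 105 days ago vs limit 120 → met
Not met: 5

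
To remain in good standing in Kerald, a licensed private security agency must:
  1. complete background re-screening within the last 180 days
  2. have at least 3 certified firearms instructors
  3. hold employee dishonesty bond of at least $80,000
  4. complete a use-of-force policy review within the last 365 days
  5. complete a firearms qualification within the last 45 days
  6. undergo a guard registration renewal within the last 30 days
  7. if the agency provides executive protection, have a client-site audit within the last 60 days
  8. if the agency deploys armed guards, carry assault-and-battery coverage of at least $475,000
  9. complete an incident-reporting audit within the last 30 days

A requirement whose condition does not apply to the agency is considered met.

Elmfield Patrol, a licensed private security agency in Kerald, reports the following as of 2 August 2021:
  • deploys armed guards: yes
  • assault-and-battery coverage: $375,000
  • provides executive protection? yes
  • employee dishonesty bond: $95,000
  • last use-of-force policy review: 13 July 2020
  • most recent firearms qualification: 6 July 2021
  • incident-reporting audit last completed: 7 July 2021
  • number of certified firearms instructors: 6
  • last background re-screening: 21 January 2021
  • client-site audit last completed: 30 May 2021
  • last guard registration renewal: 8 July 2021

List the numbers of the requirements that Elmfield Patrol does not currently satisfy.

1, 4, 7, 8

1. background re-screening 193 days ago vs limit 180 → not met
2. certified firearms instructors 6 ≥ 3 → met
3. employee dishonesty bond $95,000 ≥ $80,000 → met
4. use-of-force policy review 385 days ago vs limit 365 → not met
5. firearms qualification 27 days ago vs limit 45 → met
6. guard registration renewal 25 days ago vs limit 30 → met
7. condition 'provides executive protection' holds; client-site audit 64 days ago vs limit 60 → not met
8. condition 'deploys armed guards' holds; assault-and-battery coverage $375,000 < $475,000 → not met
9. incident-reporting audit 26 days ago vs limit 30 → met
Not met: 1, 4, 7, 8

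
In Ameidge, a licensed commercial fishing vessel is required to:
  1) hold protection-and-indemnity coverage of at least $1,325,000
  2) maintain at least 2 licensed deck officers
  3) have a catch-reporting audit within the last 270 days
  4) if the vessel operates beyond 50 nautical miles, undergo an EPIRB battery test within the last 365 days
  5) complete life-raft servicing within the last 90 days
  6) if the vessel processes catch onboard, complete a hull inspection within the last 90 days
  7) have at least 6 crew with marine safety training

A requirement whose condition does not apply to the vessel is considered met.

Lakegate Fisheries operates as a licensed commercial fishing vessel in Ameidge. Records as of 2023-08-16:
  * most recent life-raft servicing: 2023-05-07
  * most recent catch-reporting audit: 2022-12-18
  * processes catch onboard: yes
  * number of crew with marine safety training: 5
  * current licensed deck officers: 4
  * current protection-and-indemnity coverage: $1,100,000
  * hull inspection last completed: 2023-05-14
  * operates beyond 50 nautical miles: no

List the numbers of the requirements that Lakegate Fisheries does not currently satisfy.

1, 5, 6, 7

1. protection-and-indemnity coverage $1,100,000 < $1,325,000 → not met
2. licensed deck officers 4 ≥ 2 → met
3. catch-reporting audit 241 days ago vs limit 270 → met
4. condition 'operates beyond 50 nautical miles' does not hold → requirement n/a → met
5. life-raft servicing 101 days ago vs limit 90 → not met
6. condition 'processes catch onboard' holds; hull inspection 94 days ago vs limit 90 → not met
7. crew with marine safety training 5 < 6 → not met
Not met: 1, 5, 6, 7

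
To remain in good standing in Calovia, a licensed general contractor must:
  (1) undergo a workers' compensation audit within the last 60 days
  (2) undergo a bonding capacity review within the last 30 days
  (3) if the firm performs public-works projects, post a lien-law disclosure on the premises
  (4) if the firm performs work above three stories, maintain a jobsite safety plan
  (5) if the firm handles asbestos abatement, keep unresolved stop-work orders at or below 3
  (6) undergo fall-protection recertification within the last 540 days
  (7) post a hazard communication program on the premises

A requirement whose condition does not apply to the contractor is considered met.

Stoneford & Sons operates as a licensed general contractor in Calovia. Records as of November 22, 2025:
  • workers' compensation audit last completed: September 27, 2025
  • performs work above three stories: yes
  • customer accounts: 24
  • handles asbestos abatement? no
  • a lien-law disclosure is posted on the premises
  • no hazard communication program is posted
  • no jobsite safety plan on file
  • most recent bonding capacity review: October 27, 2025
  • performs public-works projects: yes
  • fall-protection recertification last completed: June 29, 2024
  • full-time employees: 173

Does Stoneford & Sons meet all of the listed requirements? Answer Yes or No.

1. workers' compensation audit 56 days ago vs limit 60 → met
2. bonding capacity review 26 days ago vs limit 30 → met
3. condition 'performs public-works projects' holds; lien-law disclosure present → met
4. condition 'performs work above three stories' holds; jobsite safety plan absent → not met
5. condition 'handles asbestos abatement' does not hold → requirement n/a → met
6. fall-protection recertification 511 days ago vs limit 540 → met
7. hazard communication program absent → not met
Not met: 4, 7

No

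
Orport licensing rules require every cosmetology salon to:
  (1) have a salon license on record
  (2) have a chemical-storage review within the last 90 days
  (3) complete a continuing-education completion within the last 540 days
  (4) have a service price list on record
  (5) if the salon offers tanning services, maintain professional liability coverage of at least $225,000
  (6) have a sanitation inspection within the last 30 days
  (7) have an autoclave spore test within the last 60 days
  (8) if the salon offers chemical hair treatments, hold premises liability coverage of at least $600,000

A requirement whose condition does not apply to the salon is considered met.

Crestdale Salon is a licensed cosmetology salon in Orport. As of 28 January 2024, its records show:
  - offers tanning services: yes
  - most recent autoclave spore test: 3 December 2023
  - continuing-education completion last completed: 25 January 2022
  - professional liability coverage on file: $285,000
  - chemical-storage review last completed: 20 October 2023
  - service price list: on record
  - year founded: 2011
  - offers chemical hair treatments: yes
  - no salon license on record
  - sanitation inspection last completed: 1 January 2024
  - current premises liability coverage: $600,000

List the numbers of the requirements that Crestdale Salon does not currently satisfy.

1, 2, 3

1. salon license absent → not met
2. chemical-storage review 100 days ago vs limit 90 → not met
3. continuing-education completion 733 days ago vs limit 540 → not met
4. service price list present → met
5. condition 'offers tanning services' holds; professional liability coverage $285,000 ≥ $225,000 → met
6. sanitation inspection 27 days ago vs limit 30 → met
7. autoclave spore test 56 days ago vs limit 60 → met
8. condition 'offers chemical hair treatments' holds; premises liability coverage $600,000 ≥ $600,000 → met
Not met: 1, 2, 3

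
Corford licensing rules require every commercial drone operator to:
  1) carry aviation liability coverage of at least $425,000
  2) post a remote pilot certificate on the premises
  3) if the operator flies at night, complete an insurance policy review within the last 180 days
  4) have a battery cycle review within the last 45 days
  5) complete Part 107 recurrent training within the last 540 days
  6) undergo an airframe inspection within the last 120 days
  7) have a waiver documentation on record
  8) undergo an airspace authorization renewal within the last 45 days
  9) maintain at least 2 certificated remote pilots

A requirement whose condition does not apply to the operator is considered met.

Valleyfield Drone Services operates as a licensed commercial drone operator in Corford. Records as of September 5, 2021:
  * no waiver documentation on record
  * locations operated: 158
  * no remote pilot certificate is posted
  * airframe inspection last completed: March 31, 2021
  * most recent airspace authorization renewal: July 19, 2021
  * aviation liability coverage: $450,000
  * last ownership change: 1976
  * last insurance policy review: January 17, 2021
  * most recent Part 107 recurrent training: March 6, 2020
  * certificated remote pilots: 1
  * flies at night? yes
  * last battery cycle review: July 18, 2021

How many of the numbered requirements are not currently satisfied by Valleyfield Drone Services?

8

1. aviation liability coverage $450,000 ≥ $425,000 → met
2. remote pilot certificate absent → not met
3. condition 'flies at night' holds; insurance policy review 231 days ago vs limit 180 → not met
4. battery cycle review 49 days ago vs limit 45 → not met
5. Part 107 recurrent training 548 days ago vs limit 540 → not met
6. airframe inspection 158 days ago vs limit 120 → not met
7. waiver documentation absent → not met
8. airspace authorization renewal 48 days ago vs limit 45 → not met
9. certificated remote pilots 1 < 2 → not met
Not met: 8 of 9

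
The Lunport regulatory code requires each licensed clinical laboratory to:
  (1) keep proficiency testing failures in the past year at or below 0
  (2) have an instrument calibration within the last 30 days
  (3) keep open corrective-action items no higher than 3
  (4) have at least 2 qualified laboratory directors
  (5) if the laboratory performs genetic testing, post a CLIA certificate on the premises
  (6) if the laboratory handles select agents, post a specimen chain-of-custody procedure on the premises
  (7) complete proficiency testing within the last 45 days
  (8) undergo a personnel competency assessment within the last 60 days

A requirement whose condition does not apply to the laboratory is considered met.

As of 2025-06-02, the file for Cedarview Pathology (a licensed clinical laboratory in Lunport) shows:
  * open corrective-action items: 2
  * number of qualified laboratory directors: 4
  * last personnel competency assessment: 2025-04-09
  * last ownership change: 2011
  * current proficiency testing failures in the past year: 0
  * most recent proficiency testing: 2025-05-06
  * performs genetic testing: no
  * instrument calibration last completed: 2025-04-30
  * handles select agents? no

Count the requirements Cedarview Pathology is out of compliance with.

1. proficiency testing failures in the past year 0 ≤ 0 → met
2. instrument calibration 33 days ago vs limit 30 → not met
3. open corrective-action items 2 ≤ 3 → met
4. qualified laboratory directors 4 ≥ 2 → met
5. condition 'performs genetic testing' does not hold → requirement n/a → met
6. condition 'handles select agents' does not hold → requirement n/a → met
7. proficiency testing 27 days ago vs limit 45 → met
8. personnel competency assessment 54 days ago vs limit 60 → met
Not met: 1 of 8

1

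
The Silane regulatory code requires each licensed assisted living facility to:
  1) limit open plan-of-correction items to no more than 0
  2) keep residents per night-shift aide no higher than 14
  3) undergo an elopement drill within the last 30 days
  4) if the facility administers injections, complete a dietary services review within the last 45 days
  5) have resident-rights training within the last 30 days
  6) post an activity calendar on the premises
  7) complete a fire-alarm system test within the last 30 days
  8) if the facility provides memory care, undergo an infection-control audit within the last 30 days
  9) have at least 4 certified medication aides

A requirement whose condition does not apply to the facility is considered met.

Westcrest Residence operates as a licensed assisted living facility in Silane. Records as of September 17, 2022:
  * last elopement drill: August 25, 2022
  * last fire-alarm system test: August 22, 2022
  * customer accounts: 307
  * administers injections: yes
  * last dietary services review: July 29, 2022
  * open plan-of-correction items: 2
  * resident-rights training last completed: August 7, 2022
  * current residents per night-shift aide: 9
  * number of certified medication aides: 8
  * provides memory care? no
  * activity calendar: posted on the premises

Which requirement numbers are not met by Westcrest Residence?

1. open plan-of-correction items 2 > 0 → not met
2. residents per night-shift aide 9 ≤ 14 → met
3. elopement drill 23 days ago vs limit 30 → met
4. condition 'administers injections' holds; dietary services review 50 days ago vs limit 45 → not met
5. resident-rights training 41 days ago vs limit 30 → not met
6. activity calendar present → met
7. fire-alarm system test 26 days ago vs limit 30 → met
8. condition 'provides memory care' does not hold → requirement n/a → met
9. certified medication aides 8 ≥ 4 → met
Not met: 1, 4, 5

1, 4, 5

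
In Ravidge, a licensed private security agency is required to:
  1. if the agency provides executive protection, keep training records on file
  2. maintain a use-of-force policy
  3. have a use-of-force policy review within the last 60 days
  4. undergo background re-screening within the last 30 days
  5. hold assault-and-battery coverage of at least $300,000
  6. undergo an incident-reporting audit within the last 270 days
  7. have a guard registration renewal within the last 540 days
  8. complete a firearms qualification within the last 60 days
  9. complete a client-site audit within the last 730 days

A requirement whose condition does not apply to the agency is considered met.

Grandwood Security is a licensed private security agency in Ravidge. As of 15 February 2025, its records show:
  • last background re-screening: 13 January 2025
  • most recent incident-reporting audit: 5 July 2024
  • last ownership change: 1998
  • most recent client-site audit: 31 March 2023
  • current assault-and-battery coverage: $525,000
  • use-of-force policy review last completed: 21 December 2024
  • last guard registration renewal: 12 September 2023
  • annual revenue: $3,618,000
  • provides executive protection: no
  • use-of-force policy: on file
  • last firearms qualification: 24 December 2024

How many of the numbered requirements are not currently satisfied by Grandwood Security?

1. condition 'provides executive protection' does not hold → requirement n/a → met
2. use-of-force policy present → met
3. use-of-force policy review 56 days ago vs limit 60 → met
4. background re-screening 33 days ago vs limit 30 → not met
5. assault-and-battery coverage $525,000 ≥ $300,000 → met
6. incident-reporting audit 225 days ago vs limit 270 → met
7. guard registration renewal 522 days ago vs limit 540 → met
8. firearms qualification 53 days ago vs limit 60 → met
9. client-site audit 687 days ago vs limit 730 → met
Not met: 1 of 9

1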